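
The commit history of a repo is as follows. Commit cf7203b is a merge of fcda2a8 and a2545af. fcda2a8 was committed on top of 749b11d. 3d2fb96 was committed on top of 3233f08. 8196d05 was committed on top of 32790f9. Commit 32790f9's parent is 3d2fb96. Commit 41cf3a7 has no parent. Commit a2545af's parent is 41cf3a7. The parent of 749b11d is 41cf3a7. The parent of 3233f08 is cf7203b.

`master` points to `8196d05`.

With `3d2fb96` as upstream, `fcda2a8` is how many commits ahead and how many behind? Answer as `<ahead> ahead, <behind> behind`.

Reachable from fcda2a8: {41cf3a7, 749b11d, fcda2a8}.
Reachable from 3d2fb96: {3233f08, 3d2fb96, 41cf3a7, 749b11d, a2545af, cf7203b, fcda2a8}.
Only in fcda2a8's history (ahead): {} — 0.
Only in 3d2fb96's history (behind): {3233f08, 3d2fb96, a2545af, cf7203b} — 4.

0 ahead, 4 behind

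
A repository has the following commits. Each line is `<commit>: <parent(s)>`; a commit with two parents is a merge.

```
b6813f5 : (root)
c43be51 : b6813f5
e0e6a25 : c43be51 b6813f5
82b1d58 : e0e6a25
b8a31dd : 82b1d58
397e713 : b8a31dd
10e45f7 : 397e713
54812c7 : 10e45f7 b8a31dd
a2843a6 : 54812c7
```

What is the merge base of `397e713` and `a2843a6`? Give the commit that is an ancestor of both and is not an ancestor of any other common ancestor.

397e713

Ancestors of 397e713: {397e713, 82b1d58, b6813f5, b8a31dd, c43be51, e0e6a25}.
Ancestors of a2843a6: {10e45f7, 397e713, 54812c7, 82b1d58, a2843a6, b6813f5, b8a31dd, c43be51, e0e6a25}.
Common ancestors: {397e713, 82b1d58, b6813f5, b8a31dd, c43be51, e0e6a25}.
Among these, 397e713 is not an ancestor of any other common ancestor — it is the merge base.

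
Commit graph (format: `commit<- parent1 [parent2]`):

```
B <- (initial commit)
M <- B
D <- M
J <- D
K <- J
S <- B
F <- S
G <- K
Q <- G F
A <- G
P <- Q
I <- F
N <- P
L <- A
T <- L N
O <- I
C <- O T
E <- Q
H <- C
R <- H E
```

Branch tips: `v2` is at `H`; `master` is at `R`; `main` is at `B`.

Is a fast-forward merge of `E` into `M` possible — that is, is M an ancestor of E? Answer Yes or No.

Yes

A fast-forward from M to E is possible iff M is an ancestor of E.
Ancestors of E: {B, D, E, F, G, J, K, M, Q, S}.
M is among them, so fast-forward is possible.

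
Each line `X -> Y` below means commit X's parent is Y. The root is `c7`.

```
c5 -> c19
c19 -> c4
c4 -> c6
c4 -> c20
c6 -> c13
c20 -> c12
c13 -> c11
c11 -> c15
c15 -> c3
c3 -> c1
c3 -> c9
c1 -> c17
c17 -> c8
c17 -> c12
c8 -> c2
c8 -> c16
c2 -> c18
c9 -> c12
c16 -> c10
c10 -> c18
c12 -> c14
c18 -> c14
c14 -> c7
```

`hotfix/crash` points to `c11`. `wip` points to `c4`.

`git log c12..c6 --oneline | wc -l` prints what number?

Reachable from c6: {c1, c10, c11, c12, c13, c14, c15, c16, c17, c18, c2, c3, c6, c7, c8, c9}.
Reachable from c12: {c12, c14, c7}.
In c6's history but not c12's: {c1, c10, c11, c13, c15, c16, c17, c18, c2, c3, c6, c8, c9} — 13 commits.

13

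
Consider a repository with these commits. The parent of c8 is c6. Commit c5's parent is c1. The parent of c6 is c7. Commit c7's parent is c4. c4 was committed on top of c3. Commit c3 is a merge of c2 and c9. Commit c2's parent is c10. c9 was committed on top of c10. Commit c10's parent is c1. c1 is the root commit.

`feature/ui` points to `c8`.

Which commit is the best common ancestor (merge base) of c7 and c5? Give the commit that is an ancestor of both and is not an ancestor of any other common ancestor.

Ancestors of c7: {c1, c10, c2, c3, c4, c7, c9}.
Ancestors of c5: {c1, c5}.
Common ancestors: {c1}.
The only common ancestor is c1, so it is the merge base.

c1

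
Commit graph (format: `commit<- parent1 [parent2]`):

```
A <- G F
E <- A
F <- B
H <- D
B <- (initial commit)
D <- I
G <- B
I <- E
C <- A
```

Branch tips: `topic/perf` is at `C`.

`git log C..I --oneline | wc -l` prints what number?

2

Reachable from I: {A, B, E, F, G, I}.
Reachable from C: {A, B, C, F, G}.
In I's history but not C's: {E, I} — 2 commits.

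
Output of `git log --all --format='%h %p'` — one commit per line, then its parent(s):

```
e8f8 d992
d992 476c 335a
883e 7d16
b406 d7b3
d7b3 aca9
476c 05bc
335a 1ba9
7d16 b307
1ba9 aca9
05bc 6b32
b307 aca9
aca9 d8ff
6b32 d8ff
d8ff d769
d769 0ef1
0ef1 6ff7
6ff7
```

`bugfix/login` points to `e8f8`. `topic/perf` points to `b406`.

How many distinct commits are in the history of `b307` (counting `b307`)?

6

Walking parent pointers from b307: reachable set = {0ef1, 6ff7, aca9, b307, d769, d8ff}.
That is 6 commits.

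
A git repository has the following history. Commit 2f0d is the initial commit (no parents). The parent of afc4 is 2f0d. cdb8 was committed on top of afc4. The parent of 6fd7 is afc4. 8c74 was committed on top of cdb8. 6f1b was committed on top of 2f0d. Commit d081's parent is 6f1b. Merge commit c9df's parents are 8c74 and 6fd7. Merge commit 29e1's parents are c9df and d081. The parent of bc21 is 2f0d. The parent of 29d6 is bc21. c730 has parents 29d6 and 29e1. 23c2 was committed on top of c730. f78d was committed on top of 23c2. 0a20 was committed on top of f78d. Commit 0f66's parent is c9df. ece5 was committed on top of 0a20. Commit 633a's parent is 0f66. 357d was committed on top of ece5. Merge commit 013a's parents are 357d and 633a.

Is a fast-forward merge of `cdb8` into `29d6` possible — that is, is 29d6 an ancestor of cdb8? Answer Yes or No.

A fast-forward from 29d6 to cdb8 is possible iff 29d6 is an ancestor of cdb8.
Ancestors of cdb8: {2f0d, afc4, cdb8}.
29d6 is not among them, so fast-forward is not possible.

No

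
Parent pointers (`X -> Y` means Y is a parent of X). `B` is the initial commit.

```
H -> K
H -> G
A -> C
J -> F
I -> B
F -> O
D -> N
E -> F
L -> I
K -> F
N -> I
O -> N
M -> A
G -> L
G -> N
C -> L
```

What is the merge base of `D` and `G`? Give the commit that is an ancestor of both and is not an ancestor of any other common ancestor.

Ancestors of D: {B, D, I, N}.
Ancestors of G: {B, G, I, L, N}.
Common ancestors: {B, I, N}.
Among these, N is not an ancestor of any other common ancestor — it is the merge base.

N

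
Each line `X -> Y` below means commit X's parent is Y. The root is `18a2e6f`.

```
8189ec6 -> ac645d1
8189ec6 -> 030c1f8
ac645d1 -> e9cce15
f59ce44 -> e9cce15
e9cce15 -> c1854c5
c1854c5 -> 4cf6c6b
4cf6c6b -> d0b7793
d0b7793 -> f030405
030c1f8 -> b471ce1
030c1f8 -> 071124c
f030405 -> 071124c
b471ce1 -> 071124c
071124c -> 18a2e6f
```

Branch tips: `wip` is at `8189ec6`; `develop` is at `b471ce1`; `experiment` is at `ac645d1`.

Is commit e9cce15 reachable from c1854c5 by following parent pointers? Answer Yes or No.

Ancestors of c1854c5: {071124c, 18a2e6f, 4cf6c6b, c1854c5, d0b7793, f030405}.
e9cce15 is not in that set, so it is not an ancestor of c1854c5.

No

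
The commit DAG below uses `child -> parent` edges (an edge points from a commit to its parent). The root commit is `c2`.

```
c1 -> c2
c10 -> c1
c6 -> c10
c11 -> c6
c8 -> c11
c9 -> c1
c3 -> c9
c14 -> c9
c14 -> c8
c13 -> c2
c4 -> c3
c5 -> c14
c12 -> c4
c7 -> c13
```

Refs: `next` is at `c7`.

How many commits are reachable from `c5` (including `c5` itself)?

Walking parent pointers from c5: reachable set = {c1, c10, c11, c14, c2, c5, c6, c8, c9}.
That is 9 commits.

9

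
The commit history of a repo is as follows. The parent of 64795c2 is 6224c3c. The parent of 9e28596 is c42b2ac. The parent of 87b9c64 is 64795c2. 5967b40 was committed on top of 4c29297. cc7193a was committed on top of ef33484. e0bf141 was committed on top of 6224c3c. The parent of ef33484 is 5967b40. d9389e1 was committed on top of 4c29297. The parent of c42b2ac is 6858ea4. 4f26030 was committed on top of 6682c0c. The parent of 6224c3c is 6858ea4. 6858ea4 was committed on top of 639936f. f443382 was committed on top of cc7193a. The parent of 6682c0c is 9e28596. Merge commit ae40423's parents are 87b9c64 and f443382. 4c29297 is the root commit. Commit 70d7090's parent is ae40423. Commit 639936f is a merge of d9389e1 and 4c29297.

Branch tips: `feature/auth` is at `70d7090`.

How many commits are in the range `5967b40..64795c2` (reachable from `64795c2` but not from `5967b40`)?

5

Reachable from 64795c2: {4c29297, 6224c3c, 639936f, 64795c2, 6858ea4, d9389e1}.
Reachable from 5967b40: {4c29297, 5967b40}.
In 64795c2's history but not 5967b40's: {6224c3c, 639936f, 64795c2, 6858ea4, d9389e1} — 5 commits.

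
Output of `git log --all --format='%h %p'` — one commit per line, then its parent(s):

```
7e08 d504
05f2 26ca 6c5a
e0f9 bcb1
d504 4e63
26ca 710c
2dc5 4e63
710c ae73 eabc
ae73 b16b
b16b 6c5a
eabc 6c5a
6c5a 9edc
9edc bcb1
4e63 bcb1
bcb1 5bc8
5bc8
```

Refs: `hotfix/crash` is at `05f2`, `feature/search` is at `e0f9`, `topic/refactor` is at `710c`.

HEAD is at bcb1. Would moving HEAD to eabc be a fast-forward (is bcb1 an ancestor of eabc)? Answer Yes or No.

Yes

A fast-forward from bcb1 to eabc is possible iff bcb1 is an ancestor of eabc.
Ancestors of eabc: {5bc8, 6c5a, 9edc, bcb1, eabc}.
bcb1 is among them, so fast-forward is possible.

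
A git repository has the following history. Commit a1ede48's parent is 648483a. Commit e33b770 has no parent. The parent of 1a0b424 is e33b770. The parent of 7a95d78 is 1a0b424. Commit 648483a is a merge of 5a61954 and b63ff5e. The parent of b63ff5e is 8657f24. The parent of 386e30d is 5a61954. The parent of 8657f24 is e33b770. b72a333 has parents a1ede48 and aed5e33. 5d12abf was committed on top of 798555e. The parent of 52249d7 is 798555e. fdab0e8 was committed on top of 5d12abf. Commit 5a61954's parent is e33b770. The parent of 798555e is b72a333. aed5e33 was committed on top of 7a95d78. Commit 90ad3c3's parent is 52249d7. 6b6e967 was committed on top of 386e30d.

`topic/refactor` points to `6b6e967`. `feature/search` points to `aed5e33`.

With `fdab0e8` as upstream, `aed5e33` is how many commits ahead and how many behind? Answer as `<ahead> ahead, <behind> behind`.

Reachable from aed5e33: {1a0b424, 7a95d78, aed5e33, e33b770}.
Reachable from fdab0e8: {1a0b424, 5a61954, 5d12abf, 648483a, 798555e, 7a95d78, 8657f24, a1ede48, aed5e33, b63ff5e, b72a333, e33b770, fdab0e8}.
Only in aed5e33's history (ahead): {} — 0.
Only in fdab0e8's history (behind): {5a61954, 5d12abf, 648483a, 798555e, 8657f24, a1ede48, b63ff5e, b72a333, fdab0e8} — 9.

0 ahead, 9 behind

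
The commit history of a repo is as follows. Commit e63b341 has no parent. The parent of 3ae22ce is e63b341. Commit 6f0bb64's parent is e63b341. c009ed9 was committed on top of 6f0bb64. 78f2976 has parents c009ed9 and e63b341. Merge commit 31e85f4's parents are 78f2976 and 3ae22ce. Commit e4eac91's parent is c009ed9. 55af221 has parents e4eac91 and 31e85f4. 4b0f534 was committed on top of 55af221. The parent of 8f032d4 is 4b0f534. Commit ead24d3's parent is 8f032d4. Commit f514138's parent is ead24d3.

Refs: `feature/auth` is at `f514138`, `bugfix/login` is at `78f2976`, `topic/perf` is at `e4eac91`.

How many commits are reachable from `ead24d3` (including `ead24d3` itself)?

11

Walking parent pointers from ead24d3: reachable set = {31e85f4, 3ae22ce, 4b0f534, 55af221, 6f0bb64, 78f2976, 8f032d4, c009ed9, e4eac91, e63b341, ead24d3}.
That is 11 commits.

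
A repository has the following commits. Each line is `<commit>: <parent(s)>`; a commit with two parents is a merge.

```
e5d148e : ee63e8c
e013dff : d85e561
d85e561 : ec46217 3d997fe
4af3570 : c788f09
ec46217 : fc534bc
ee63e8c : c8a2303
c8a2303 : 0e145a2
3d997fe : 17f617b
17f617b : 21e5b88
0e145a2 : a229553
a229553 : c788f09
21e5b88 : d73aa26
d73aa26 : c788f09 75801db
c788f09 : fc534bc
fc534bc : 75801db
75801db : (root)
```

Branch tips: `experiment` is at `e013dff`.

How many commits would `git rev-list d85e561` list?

Walking parent pointers from d85e561: reachable set = {17f617b, 21e5b88, 3d997fe, 75801db, c788f09, d73aa26, d85e561, ec46217, fc534bc}.
That is 9 commits.

9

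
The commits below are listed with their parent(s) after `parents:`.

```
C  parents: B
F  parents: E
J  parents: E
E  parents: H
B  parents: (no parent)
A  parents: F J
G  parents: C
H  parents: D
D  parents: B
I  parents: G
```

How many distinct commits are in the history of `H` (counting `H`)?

3

Walking parent pointers from H: reachable set = {B, D, H}.
That is 3 commits.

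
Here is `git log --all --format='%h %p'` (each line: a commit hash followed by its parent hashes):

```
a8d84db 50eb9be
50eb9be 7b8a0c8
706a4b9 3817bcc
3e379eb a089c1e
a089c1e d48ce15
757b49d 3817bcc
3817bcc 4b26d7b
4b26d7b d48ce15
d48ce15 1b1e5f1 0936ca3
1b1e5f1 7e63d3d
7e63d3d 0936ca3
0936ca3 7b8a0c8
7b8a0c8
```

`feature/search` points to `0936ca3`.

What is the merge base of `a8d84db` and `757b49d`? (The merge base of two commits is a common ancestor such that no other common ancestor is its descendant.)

Ancestors of a8d84db: {50eb9be, 7b8a0c8, a8d84db}.
Ancestors of 757b49d: {0936ca3, 1b1e5f1, 3817bcc, 4b26d7b, 757b49d, 7b8a0c8, 7e63d3d, d48ce15}.
Common ancestors: {7b8a0c8}.
The only common ancestor is 7b8a0c8, so it is the merge base.

7b8a0c8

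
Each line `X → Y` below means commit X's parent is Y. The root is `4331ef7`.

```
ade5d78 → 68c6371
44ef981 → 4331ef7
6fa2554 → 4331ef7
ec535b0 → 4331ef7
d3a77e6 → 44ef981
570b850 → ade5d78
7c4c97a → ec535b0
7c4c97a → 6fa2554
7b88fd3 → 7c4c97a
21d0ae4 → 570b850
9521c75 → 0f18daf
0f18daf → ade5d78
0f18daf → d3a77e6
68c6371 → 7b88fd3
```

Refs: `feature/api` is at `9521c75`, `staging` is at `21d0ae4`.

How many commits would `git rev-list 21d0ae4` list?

9

Walking parent pointers from 21d0ae4: reachable set = {21d0ae4, 4331ef7, 570b850, 68c6371, 6fa2554, 7b88fd3, 7c4c97a, ade5d78, ec535b0}.
That is 9 commits.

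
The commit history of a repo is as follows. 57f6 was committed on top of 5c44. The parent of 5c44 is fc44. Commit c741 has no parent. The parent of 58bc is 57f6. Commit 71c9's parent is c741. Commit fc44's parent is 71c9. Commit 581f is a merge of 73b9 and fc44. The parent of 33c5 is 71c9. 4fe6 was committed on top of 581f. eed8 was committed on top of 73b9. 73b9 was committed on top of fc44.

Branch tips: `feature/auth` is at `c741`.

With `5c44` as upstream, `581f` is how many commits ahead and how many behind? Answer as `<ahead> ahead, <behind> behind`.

Reachable from 581f: {581f, 71c9, 73b9, c741, fc44}.
Reachable from 5c44: {5c44, 71c9, c741, fc44}.
Only in 581f's history (ahead): {581f, 73b9} — 2.
Only in 5c44's history (behind): {5c44} — 1.

2 ahead, 1 behind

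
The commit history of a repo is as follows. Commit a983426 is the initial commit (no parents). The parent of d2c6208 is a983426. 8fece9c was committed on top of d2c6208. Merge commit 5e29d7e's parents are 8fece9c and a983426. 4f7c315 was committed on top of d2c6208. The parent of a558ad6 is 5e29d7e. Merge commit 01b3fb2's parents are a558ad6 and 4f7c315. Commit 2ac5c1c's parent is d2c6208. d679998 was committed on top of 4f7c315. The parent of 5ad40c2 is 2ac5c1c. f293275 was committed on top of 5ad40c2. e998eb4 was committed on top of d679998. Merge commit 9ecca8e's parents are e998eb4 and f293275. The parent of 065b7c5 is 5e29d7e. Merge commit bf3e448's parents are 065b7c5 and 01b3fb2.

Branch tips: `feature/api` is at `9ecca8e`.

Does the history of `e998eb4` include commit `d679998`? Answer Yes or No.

Yes

Ancestors of e998eb4 (commits reachable by following parents): {4f7c315, a983426, d2c6208, d679998, e998eb4}.
d679998 is in that set, so it is an ancestor of e998eb4.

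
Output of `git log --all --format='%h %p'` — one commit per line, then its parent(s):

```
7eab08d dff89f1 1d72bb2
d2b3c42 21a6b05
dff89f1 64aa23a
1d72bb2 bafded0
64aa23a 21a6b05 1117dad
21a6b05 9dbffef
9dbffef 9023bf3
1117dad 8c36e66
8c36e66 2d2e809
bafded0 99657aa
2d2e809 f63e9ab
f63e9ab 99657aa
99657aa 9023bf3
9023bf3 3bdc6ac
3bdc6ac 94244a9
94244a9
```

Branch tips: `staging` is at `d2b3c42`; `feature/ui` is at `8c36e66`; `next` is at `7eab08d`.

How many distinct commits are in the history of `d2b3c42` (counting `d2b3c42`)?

6

Walking parent pointers from d2b3c42: reachable set = {21a6b05, 3bdc6ac, 9023bf3, 94244a9, 9dbffef, d2b3c42}.
That is 6 commits.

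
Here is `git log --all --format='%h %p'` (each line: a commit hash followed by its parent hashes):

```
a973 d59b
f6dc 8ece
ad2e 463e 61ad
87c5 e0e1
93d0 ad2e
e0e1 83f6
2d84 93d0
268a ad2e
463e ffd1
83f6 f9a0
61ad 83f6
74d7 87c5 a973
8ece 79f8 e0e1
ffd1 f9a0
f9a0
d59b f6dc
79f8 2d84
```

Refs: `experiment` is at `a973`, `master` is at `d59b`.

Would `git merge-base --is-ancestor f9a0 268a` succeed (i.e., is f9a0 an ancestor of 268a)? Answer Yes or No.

Yes

Ancestors of 268a (commits reachable by following parents): {268a, 463e, 61ad, 83f6, ad2e, f9a0, ffd1}.
f9a0 is in that set, so it is an ancestor of 268a.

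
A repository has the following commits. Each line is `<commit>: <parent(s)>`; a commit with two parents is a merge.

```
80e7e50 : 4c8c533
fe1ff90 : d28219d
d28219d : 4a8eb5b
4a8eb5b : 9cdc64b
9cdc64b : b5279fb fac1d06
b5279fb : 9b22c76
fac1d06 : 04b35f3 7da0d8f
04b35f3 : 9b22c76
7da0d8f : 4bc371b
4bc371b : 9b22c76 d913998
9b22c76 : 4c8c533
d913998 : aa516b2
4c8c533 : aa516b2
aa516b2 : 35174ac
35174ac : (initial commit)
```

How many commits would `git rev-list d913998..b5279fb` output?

Reachable from b5279fb: {35174ac, 4c8c533, 9b22c76, aa516b2, b5279fb}.
Reachable from d913998: {35174ac, aa516b2, d913998}.
In b5279fb's history but not d913998's: {4c8c533, 9b22c76, b5279fb} — 3 commits.

3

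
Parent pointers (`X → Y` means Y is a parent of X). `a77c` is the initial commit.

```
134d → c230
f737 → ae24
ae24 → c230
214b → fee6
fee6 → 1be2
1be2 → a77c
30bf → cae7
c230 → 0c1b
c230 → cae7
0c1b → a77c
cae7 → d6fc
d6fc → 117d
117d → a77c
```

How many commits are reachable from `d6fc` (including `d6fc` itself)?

3

Walking parent pointers from d6fc: reachable set = {117d, a77c, d6fc}.
That is 3 commits.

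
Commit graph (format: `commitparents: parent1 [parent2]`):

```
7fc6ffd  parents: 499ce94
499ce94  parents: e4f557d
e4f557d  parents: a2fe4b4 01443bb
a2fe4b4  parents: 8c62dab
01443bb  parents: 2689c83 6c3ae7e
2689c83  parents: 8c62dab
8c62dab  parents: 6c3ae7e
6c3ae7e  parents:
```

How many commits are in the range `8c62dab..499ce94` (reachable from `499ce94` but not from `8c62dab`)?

Reachable from 499ce94: {01443bb, 2689c83, 499ce94, 6c3ae7e, 8c62dab, a2fe4b4, e4f557d}.
Reachable from 8c62dab: {6c3ae7e, 8c62dab}.
In 499ce94's history but not 8c62dab's: {01443bb, 2689c83, 499ce94, a2fe4b4, e4f557d} — 5 commits.

5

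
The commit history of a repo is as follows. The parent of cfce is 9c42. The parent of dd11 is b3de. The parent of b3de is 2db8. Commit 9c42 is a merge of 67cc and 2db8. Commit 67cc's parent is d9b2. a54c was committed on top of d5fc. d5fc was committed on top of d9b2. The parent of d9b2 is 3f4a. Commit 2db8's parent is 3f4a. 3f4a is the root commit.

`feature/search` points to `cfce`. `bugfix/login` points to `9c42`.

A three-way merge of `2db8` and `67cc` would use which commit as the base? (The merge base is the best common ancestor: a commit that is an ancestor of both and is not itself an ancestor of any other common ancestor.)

Ancestors of 2db8: {2db8, 3f4a}.
Ancestors of 67cc: {3f4a, 67cc, d9b2}.
Common ancestors: {3f4a}.
The only common ancestor is 3f4a, so it is the merge base.

3f4a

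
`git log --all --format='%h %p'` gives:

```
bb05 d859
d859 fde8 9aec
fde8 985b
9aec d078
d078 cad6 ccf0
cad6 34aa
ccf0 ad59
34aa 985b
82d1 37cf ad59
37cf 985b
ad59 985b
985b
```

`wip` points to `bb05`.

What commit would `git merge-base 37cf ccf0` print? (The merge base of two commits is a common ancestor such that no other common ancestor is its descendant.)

985b

Ancestors of 37cf: {37cf, 985b}.
Ancestors of ccf0: {985b, ad59, ccf0}.
Common ancestors: {985b}.
The only common ancestor is 985b, so it is the merge base.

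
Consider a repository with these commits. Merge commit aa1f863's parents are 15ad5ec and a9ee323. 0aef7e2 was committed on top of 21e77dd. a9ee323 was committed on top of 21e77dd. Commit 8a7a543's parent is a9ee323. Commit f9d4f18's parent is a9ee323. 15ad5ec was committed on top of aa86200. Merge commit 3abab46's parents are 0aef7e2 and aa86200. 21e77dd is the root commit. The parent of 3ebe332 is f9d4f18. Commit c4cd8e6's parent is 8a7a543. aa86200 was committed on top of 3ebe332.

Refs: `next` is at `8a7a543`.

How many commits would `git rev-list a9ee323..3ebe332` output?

Reachable from 3ebe332: {21e77dd, 3ebe332, a9ee323, f9d4f18}.
Reachable from a9ee323: {21e77dd, a9ee323}.
In 3ebe332's history but not a9ee323's: {3ebe332, f9d4f18} — 2 commits.

2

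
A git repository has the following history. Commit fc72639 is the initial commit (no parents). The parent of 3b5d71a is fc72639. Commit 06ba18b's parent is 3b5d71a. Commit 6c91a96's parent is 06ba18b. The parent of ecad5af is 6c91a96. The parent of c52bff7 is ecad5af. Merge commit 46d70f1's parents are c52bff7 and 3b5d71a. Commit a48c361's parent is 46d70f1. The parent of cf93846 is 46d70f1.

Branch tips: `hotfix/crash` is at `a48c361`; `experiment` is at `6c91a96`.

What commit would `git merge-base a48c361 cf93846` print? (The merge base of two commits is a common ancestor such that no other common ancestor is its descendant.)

Ancestors of a48c361: {06ba18b, 3b5d71a, 46d70f1, 6c91a96, a48c361, c52bff7, ecad5af, fc72639}.
Ancestors of cf93846: {06ba18b, 3b5d71a, 46d70f1, 6c91a96, c52bff7, cf93846, ecad5af, fc72639}.
Common ancestors: {06ba18b, 3b5d71a, 46d70f1, 6c91a96, c52bff7, ecad5af, fc72639}.
Among these, 46d70f1 is not an ancestor of any other common ancestor — it is the merge base.

46d70f1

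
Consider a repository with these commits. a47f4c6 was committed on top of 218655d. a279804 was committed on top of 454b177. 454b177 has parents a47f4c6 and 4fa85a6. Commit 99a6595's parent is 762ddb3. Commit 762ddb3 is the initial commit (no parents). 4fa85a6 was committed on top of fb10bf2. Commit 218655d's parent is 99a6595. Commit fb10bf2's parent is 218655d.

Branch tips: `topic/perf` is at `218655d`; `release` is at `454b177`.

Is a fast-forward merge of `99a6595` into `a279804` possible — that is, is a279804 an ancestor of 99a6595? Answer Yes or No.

A fast-forward from a279804 to 99a6595 is possible iff a279804 is an ancestor of 99a6595.
Ancestors of 99a6595: {762ddb3, 99a6595}.
a279804 is not among them, so fast-forward is not possible.

No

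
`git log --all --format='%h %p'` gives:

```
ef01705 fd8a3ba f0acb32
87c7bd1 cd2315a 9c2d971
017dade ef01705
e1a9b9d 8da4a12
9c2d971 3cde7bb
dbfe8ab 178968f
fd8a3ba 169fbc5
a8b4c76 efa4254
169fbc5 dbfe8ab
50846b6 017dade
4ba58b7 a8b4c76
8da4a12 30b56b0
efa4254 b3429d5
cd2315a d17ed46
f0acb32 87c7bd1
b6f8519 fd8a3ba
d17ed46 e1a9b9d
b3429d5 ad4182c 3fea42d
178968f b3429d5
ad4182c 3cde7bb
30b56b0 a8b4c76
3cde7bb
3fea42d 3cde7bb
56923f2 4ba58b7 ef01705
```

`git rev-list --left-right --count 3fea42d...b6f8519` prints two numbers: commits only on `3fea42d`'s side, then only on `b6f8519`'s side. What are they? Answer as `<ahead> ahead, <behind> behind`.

Reachable from 3fea42d: {3cde7bb, 3fea42d}.
Reachable from b6f8519: {169fbc5, 178968f, 3cde7bb, 3fea42d, ad4182c, b3429d5, b6f8519, dbfe8ab, fd8a3ba}.
Only in 3fea42d's history (ahead): {} — 0.
Only in b6f8519's history (behind): {169fbc5, 178968f, ad4182c, b3429d5, b6f8519, dbfe8ab, fd8a3ba} — 7.

0 ahead, 7 behind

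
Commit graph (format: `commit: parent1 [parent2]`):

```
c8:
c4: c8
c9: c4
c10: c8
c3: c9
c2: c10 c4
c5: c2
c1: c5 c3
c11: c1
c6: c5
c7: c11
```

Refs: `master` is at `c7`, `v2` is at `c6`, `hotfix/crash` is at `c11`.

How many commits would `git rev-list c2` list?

4

Walking parent pointers from c2: reachable set = {c10, c2, c4, c8}.
That is 4 commits.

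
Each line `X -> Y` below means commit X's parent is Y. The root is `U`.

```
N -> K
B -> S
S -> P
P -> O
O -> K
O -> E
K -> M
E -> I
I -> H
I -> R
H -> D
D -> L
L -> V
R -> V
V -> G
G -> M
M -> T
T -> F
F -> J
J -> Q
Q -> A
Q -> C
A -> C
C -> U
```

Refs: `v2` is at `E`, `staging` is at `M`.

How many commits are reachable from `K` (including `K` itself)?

9

Walking parent pointers from K: reachable set = {A, C, F, J, K, M, Q, T, U}.
That is 9 commits.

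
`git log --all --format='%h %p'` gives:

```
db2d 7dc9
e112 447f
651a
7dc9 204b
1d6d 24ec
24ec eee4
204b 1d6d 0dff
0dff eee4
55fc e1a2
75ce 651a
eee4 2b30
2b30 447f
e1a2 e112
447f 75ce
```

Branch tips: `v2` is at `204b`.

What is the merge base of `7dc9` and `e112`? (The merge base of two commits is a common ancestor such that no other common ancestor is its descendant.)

Ancestors of 7dc9: {0dff, 1d6d, 204b, 24ec, 2b30, 447f, 651a, 75ce, 7dc9, eee4}.
Ancestors of e112: {447f, 651a, 75ce, e112}.
Common ancestors: {447f, 651a, 75ce}.
Among these, 447f is not an ancestor of any other common ancestor — it is the merge base.

447f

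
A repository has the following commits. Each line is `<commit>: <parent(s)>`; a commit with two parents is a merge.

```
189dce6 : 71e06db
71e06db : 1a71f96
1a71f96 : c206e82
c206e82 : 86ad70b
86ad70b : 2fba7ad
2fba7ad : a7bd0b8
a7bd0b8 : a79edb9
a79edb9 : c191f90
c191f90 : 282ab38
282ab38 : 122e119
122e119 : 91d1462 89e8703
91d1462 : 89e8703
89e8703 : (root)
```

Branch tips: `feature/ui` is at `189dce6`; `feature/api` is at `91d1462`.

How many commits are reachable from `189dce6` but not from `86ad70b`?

Reachable from 189dce6: {122e119, 189dce6, 1a71f96, 282ab38, 2fba7ad, 71e06db, 86ad70b, 89e8703, 91d1462, a79edb9, a7bd0b8, c191f90, c206e82}.
Reachable from 86ad70b: {122e119, 282ab38, 2fba7ad, 86ad70b, 89e8703, 91d1462, a79edb9, a7bd0b8, c191f90}.
In 189dce6's history but not 86ad70b's: {189dce6, 1a71f96, 71e06db, c206e82} — 4 commits.

4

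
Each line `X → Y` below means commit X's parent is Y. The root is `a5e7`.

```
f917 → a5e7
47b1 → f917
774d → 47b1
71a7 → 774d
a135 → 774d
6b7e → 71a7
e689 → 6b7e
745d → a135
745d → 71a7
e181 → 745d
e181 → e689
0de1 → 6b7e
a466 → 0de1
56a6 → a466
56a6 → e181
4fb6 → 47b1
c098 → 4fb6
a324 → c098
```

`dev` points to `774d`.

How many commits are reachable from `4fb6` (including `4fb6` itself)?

Walking parent pointers from 4fb6: reachable set = {47b1, 4fb6, a5e7, f917}.
That is 4 commits.

4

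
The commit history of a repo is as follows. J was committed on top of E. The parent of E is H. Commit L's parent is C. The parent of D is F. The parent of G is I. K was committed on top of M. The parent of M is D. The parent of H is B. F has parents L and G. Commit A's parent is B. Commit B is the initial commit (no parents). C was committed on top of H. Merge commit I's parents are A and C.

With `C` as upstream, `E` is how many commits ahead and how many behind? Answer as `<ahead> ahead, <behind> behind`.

Reachable from E: {B, E, H}.
Reachable from C: {B, C, H}.
Only in E's history (ahead): {E} — 1.
Only in C's history (behind): {C} — 1.

1 ahead, 1 behind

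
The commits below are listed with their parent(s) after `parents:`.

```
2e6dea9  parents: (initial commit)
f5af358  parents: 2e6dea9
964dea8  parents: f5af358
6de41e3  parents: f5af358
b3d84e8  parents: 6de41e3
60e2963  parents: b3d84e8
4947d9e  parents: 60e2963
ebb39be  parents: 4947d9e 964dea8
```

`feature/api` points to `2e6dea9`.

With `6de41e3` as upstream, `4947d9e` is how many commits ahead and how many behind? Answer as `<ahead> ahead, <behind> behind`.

3 ahead, 0 behind

Reachable from 4947d9e: {2e6dea9, 4947d9e, 60e2963, 6de41e3, b3d84e8, f5af358}.
Reachable from 6de41e3: {2e6dea9, 6de41e3, f5af358}.
Only in 4947d9e's history (ahead): {4947d9e, 60e2963, b3d84e8} — 3.
Only in 6de41e3's history (behind): {} — 0.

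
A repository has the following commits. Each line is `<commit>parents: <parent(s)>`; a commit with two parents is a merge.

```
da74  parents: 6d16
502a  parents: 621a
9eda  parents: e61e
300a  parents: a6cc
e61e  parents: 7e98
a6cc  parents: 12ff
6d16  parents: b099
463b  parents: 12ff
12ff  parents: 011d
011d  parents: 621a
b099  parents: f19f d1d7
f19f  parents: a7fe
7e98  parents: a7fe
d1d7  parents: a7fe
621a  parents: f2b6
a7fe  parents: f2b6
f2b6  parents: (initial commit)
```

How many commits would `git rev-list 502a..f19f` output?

2

Reachable from f19f: {a7fe, f19f, f2b6}.
Reachable from 502a: {502a, 621a, f2b6}.
In f19f's history but not 502a's: {a7fe, f19f} — 2 commits.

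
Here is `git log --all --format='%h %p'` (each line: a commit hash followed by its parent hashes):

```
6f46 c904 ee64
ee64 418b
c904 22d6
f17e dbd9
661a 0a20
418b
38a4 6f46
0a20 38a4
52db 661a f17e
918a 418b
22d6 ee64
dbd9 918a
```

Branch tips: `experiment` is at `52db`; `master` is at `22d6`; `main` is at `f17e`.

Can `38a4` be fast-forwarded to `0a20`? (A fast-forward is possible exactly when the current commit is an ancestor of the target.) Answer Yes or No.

A fast-forward from 38a4 to 0a20 is possible iff 38a4 is an ancestor of 0a20.
Ancestors of 0a20: {0a20, 22d6, 38a4, 418b, 6f46, c904, ee64}.
38a4 is among them, so fast-forward is possible.

Yes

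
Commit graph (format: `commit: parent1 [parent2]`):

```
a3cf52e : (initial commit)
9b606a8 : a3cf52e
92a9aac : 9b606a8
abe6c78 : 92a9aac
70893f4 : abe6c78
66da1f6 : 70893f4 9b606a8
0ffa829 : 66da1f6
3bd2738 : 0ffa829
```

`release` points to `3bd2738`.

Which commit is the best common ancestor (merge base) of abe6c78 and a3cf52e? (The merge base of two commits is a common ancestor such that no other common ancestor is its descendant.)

a3cf52e

Ancestors of abe6c78: {92a9aac, 9b606a8, a3cf52e, abe6c78}.
Ancestors of a3cf52e: {a3cf52e}.
Common ancestors: {a3cf52e}.
The only common ancestor is a3cf52e, so it is the merge base.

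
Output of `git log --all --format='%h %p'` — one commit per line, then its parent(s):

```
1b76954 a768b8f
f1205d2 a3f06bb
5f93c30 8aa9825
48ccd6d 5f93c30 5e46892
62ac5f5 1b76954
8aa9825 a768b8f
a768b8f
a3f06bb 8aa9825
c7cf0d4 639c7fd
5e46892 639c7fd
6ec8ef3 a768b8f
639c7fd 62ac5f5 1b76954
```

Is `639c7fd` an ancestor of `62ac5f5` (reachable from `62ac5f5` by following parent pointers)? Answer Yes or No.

Ancestors of 62ac5f5: {1b76954, 62ac5f5, a768b8f}.
639c7fd is not in that set, so it is not an ancestor of 62ac5f5.

No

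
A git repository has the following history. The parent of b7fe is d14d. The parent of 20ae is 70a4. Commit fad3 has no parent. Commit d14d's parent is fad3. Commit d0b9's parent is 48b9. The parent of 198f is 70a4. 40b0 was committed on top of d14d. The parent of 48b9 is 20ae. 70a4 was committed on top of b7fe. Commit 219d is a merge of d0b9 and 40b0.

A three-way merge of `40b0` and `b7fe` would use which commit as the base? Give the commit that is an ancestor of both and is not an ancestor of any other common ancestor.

d14d

Ancestors of 40b0: {40b0, d14d, fad3}.
Ancestors of b7fe: {b7fe, d14d, fad3}.
Common ancestors: {d14d, fad3}.
Among these, d14d is not an ancestor of any other common ancestor — it is the merge base.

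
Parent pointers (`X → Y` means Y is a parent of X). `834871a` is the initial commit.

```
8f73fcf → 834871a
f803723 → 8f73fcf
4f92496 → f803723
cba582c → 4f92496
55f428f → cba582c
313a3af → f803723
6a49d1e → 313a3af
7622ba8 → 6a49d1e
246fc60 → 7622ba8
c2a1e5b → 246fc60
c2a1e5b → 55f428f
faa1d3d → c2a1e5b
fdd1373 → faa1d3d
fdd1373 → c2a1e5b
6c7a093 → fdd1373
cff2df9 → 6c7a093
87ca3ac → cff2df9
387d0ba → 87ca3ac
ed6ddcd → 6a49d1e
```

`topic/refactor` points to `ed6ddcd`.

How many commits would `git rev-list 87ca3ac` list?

Walking parent pointers from 87ca3ac: reachable set = {246fc60, 313a3af, 4f92496, 55f428f, 6a49d1e, 6c7a093, 7622ba8, 834871a, 87ca3ac, 8f73fcf, c2a1e5b, cba582c, cff2df9, f803723, faa1d3d, fdd1373}.
That is 16 commits.

16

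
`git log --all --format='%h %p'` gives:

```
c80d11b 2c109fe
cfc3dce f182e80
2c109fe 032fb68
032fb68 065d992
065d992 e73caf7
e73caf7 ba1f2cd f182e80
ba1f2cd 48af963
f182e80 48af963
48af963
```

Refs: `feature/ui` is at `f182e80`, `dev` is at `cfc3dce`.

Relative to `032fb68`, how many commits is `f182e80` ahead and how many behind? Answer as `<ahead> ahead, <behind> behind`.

0 ahead, 4 behind

Reachable from f182e80: {48af963, f182e80}.
Reachable from 032fb68: {032fb68, 065d992, 48af963, ba1f2cd, e73caf7, f182e80}.
Only in f182e80's history (ahead): {} — 0.
Only in 032fb68's history (behind): {032fb68, 065d992, ba1f2cd, e73caf7} — 4.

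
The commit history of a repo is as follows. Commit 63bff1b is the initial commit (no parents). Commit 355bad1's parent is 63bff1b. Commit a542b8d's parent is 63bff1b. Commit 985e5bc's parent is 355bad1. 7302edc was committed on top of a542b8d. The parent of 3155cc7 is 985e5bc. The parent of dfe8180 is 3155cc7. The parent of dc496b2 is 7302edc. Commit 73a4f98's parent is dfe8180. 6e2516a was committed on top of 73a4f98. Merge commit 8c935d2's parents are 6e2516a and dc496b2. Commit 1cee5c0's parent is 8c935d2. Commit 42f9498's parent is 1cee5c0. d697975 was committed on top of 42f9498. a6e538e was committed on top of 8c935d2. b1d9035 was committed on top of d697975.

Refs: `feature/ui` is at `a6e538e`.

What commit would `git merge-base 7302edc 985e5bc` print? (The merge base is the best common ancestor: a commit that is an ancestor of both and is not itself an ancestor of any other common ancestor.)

Ancestors of 7302edc: {63bff1b, 7302edc, a542b8d}.
Ancestors of 985e5bc: {355bad1, 63bff1b, 985e5bc}.
Common ancestors: {63bff1b}.
The only common ancestor is 63bff1b, so it is the merge base.

63bff1b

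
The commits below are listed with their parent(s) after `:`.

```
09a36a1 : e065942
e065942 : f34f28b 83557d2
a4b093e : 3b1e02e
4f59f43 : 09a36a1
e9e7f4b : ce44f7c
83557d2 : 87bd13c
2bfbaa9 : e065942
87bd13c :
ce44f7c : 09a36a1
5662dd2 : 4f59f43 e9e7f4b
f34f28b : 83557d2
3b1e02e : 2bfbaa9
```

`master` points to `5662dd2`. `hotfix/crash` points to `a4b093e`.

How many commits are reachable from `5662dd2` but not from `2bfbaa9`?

5

Reachable from 5662dd2: {09a36a1, 4f59f43, 5662dd2, 83557d2, 87bd13c, ce44f7c, e065942, e9e7f4b, f34f28b}.
Reachable from 2bfbaa9: {2bfbaa9, 83557d2, 87bd13c, e065942, f34f28b}.
In 5662dd2's history but not 2bfbaa9's: {09a36a1, 4f59f43, 5662dd2, ce44f7c, e9e7f4b} — 5 commits.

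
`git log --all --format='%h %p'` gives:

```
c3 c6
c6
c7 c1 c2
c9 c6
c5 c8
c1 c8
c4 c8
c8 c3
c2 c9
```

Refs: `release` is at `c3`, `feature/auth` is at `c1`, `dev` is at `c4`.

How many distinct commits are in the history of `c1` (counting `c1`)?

Walking parent pointers from c1: reachable set = {c1, c3, c6, c8}.
That is 4 commits.

4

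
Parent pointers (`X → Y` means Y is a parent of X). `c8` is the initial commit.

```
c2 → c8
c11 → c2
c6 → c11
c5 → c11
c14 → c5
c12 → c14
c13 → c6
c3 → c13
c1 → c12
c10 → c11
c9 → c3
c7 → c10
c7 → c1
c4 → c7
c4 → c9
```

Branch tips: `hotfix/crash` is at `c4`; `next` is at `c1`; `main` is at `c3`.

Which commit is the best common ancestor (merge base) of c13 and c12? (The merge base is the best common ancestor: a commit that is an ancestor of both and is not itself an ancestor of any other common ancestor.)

c11

Ancestors of c13: {c11, c13, c2, c6, c8}.
Ancestors of c12: {c11, c12, c14, c2, c5, c8}.
Common ancestors: {c11, c2, c8}.
Among these, c11 is not an ancestor of any other common ancestor — it is the merge base.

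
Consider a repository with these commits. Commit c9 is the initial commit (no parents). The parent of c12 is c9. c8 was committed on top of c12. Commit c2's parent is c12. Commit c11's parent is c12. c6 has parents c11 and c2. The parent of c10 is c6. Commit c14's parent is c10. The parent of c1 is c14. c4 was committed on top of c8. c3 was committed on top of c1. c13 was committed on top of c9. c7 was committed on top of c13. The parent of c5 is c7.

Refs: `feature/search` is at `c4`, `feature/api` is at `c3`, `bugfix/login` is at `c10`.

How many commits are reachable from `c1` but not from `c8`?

Reachable from c1: {c1, c10, c11, c12, c14, c2, c6, c9}.
Reachable from c8: {c12, c8, c9}.
In c1's history but not c8's: {c1, c10, c11, c14, c2, c6} — 6 commits.

6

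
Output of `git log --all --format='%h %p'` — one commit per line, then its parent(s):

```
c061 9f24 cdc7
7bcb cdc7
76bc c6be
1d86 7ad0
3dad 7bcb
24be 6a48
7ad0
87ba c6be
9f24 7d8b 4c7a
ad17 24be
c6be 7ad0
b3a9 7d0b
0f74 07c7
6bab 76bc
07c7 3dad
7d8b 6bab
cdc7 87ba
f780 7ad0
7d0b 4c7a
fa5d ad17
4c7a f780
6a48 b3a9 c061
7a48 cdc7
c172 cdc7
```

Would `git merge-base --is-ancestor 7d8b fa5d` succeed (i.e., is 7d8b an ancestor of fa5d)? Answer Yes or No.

Yes

Ancestors of fa5d (commits reachable by following parents): {24be, 4c7a, 6a48, 6bab, 76bc, 7ad0, 7d0b, 7d8b, 87ba, 9f24, ad17, b3a9, c061, c6be, cdc7, f780, fa5d}.
7d8b is in that set, so it is an ancestor of fa5d.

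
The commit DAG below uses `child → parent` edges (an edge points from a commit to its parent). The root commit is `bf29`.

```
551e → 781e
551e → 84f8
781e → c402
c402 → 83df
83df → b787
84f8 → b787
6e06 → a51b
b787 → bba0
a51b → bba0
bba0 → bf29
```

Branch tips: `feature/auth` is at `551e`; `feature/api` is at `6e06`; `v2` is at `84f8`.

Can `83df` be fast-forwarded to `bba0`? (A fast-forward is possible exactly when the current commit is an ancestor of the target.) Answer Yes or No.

A fast-forward from 83df to bba0 is possible iff 83df is an ancestor of bba0.
Ancestors of bba0: {bba0, bf29}.
83df is not among them, so fast-forward is not possible.

No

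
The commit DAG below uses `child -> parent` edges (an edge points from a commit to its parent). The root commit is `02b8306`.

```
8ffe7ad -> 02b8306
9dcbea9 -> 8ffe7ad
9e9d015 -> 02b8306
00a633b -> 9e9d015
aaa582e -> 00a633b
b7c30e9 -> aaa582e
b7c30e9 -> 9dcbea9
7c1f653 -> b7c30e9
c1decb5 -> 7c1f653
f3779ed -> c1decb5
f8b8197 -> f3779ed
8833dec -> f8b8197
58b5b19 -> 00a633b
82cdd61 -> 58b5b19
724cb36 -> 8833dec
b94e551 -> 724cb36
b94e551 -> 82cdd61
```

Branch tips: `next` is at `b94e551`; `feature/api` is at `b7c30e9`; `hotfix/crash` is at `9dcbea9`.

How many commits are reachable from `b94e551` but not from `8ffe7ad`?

14

Reachable from b94e551: {00a633b, 02b8306, 58b5b19, 724cb36, 7c1f653, 82cdd61, 8833dec, 8ffe7ad, 9dcbea9, 9e9d015, aaa582e, b7c30e9, b94e551, c1decb5, f3779ed, f8b8197}.
Reachable from 8ffe7ad: {02b8306, 8ffe7ad}.
In b94e551's history but not 8ffe7ad's: {00a633b, 58b5b19, 724cb36, 7c1f653, 82cdd61, 8833dec, 9dcbea9, 9e9d015, aaa582e, b7c30e9, b94e551, c1decb5, f3779ed, f8b8197} — 14 commits.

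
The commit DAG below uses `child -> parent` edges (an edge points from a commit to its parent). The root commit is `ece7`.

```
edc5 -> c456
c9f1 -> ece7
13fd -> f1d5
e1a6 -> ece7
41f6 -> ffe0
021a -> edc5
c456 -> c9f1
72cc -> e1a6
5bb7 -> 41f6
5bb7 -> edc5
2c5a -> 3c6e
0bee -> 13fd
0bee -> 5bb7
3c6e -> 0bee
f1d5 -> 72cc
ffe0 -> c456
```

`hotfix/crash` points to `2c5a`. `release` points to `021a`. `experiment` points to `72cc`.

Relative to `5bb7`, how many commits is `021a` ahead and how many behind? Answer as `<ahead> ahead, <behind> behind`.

Reachable from 021a: {021a, c456, c9f1, ece7, edc5}.
Reachable from 5bb7: {41f6, 5bb7, c456, c9f1, ece7, edc5, ffe0}.
Only in 021a's history (ahead): {021a} — 1.
Only in 5bb7's history (behind): {41f6, 5bb7, ffe0} — 3.

1 ahead, 3 behind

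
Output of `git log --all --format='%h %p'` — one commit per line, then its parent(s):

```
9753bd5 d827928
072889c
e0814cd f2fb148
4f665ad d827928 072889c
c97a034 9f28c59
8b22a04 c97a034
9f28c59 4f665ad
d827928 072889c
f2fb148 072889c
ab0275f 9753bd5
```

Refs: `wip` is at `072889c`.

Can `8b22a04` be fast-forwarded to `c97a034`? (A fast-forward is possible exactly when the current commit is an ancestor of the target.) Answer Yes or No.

No

A fast-forward from 8b22a04 to c97a034 is possible iff 8b22a04 is an ancestor of c97a034.
Ancestors of c97a034: {072889c, 4f665ad, 9f28c59, c97a034, d827928}.
8b22a04 is not among them, so fast-forward is not possible.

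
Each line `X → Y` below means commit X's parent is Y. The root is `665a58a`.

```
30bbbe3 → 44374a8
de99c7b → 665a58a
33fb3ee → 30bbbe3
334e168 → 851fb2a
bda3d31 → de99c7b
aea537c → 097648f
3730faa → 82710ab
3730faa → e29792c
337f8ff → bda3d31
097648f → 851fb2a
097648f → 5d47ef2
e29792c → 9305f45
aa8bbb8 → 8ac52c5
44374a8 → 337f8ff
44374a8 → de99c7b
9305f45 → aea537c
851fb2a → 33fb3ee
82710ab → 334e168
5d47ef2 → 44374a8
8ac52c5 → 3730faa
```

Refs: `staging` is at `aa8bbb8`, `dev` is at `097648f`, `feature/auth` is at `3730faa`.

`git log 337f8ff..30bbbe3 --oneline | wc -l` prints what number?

2

Reachable from 30bbbe3: {30bbbe3, 337f8ff, 44374a8, 665a58a, bda3d31, de99c7b}.
Reachable from 337f8ff: {337f8ff, 665a58a, bda3d31, de99c7b}.
In 30bbbe3's history but not 337f8ff's: {30bbbe3, 44374a8} — 2 commits.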